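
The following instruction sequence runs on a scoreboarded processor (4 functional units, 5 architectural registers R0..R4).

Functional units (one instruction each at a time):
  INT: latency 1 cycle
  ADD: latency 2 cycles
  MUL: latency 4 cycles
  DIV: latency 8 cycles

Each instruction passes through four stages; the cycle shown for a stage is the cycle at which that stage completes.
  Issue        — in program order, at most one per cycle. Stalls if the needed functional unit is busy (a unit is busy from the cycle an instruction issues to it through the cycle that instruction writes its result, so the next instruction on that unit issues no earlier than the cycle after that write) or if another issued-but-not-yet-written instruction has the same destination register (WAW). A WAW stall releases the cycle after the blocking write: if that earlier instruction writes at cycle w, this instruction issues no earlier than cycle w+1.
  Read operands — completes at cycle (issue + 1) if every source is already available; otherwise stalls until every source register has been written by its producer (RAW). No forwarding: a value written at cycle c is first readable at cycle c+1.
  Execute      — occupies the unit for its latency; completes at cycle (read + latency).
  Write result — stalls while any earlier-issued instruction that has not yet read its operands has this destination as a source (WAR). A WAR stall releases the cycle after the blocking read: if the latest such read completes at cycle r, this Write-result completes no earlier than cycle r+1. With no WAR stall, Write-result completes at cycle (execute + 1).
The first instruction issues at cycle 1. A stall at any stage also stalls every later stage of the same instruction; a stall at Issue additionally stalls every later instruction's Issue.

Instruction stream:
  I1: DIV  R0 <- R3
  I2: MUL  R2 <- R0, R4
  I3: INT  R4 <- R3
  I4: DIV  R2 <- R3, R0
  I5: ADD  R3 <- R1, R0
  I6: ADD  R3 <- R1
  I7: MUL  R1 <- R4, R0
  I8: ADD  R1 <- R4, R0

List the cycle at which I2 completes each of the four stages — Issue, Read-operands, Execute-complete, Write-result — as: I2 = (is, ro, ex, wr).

I1 -> (1, 2, 10, 11)
I2 -> (2, 12, 16, 17)  // RAW R0: wait I1 write@11
I3 -> (3, 4, 5, 13)  // WAR R4: wait I2 read@12
I4 -> (18, 19, 27, 28)  // WAW R2: wait I2 write@17
I5 -> (19, 20, 22, 23)
I6 -> (24, 25, 27, 28)  // struct: ADD busy until I5 writes@23
I7 -> (25, 26, 30, 31)
I8 -> (32, 33, 35, 36)  // WAW R1: wait I7 write@31

I2 = (2, 12, 16, 17)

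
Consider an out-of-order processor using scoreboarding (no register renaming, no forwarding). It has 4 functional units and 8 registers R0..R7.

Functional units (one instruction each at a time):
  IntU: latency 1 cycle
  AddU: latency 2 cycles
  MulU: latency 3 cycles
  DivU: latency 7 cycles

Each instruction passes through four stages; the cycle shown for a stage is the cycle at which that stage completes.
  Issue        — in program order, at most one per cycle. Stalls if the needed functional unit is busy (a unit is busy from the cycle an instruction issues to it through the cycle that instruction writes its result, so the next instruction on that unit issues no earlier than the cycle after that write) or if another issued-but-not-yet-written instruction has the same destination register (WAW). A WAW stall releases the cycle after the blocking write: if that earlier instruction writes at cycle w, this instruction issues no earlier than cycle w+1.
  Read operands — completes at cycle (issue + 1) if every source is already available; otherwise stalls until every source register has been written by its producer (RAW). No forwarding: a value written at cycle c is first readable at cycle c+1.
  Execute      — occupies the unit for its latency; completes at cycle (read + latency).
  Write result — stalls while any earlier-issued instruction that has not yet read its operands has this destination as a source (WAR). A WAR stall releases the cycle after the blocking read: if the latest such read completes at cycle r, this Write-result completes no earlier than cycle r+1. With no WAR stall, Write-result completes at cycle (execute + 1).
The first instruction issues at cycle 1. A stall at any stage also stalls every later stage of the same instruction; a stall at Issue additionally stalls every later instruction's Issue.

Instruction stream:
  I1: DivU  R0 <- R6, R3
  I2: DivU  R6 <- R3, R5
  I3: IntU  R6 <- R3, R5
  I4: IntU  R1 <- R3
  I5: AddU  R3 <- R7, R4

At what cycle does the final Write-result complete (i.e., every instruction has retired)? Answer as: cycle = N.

cycle = 30

I1 -> (1, 2, 9, 10)
I2 -> (11, 12, 19, 20)  // struct: DivU busy until I1 writes@10
I3 -> (21, 22, 23, 24)  // WAW R6: wait I2 write@20
I4 -> (25, 26, 27, 28)  // struct: IntU busy until I3 writes@24
I5 -> (26, 27, 29, 30)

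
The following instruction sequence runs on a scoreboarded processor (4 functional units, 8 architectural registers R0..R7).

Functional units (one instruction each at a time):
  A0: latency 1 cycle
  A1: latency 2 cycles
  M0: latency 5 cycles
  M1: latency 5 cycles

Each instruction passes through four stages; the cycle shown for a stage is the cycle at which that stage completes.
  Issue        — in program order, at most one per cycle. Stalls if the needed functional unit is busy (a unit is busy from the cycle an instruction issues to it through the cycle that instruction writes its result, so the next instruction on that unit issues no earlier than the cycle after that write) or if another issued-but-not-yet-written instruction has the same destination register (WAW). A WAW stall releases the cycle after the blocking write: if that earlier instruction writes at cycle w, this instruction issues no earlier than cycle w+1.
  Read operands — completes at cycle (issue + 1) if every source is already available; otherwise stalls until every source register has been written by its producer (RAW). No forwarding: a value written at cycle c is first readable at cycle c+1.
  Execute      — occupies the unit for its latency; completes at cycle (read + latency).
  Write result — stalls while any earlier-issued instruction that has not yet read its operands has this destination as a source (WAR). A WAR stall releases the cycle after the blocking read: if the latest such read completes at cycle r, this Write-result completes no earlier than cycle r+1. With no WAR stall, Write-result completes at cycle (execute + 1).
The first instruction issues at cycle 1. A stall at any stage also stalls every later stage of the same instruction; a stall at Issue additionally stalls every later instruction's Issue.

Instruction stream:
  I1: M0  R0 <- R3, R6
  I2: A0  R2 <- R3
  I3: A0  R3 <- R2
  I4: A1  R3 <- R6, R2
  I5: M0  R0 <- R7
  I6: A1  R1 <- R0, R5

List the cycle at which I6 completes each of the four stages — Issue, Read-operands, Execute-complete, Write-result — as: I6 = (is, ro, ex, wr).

  I1 | 1 | 2 | 7 | 8
  I2 | 2 | 3 | 4 | 5
  I3 | 6 | 7 | 8 | 9   struct: A0 busy until I2 writes@5
  I4 | 10 | 11 | 13 | 14   WAW R3: wait I3 write@9
  I5 | 11 | 12 | 17 | 18
  I6 | 15 | 19 | 21 | 22   struct: A1 busy until I4 writes@14 · RAW R0: wait I5 write@18

I6 = (15, 19, 21, 22)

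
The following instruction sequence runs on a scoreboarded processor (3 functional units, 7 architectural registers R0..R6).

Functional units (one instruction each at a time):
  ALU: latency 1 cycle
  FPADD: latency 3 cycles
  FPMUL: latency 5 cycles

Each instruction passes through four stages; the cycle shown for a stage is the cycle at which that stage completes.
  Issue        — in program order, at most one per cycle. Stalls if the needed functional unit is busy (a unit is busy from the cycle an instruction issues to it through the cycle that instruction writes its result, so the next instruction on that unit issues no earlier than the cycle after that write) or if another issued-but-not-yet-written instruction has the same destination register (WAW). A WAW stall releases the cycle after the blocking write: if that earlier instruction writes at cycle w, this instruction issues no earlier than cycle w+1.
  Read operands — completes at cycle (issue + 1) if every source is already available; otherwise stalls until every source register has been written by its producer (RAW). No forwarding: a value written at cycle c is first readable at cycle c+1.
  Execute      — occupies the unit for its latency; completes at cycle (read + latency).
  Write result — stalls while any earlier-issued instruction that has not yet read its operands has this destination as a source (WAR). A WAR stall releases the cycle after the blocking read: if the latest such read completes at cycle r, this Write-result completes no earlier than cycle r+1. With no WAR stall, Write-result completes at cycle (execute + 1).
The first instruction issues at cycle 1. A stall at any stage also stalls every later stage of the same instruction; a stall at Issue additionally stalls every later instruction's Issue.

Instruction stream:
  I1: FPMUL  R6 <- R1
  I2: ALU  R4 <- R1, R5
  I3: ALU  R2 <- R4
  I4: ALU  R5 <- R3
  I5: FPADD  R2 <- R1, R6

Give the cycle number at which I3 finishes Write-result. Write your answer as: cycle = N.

cycle = 9

I1 -> (1, 2, 7, 8)
I2 -> (2, 3, 4, 5)
I3 -> (6, 7, 8, 9)  // struct: ALU busy until I2 writes@5
I4 -> (10, 11, 12, 13)  // struct: ALU busy until I3 writes@9
I5 -> (11, 12, 15, 16)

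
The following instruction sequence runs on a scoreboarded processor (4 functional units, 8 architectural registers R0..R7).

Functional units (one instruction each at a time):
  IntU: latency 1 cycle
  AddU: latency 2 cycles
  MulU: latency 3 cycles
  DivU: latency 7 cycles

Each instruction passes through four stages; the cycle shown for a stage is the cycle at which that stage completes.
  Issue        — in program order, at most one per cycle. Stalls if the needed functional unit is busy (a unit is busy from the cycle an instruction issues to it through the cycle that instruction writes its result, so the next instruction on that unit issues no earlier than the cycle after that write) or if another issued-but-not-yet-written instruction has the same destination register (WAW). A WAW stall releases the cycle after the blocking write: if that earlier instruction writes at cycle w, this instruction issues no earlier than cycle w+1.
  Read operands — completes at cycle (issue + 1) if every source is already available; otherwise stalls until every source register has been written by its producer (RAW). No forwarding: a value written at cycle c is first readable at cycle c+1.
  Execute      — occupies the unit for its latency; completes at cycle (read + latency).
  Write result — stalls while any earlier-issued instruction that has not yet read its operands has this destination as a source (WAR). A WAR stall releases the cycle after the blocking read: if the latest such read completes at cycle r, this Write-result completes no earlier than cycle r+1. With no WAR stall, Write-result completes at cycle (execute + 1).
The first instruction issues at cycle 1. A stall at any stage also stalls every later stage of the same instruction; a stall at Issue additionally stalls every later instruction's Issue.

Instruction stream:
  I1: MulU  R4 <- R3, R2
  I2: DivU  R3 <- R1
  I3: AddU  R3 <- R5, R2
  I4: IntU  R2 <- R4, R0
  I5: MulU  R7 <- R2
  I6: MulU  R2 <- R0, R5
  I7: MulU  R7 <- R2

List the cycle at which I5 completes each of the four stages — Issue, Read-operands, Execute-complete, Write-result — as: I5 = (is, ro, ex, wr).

I5 = (14, 17, 20, 21)

I1 -> (1, 2, 5, 6)
I2 -> (2, 3, 10, 11)
I3 -> (12, 13, 15, 16)  // WAW R3: wait I2 write@11
I4 -> (13, 14, 15, 16)
I5 -> (14, 17, 20, 21)  // RAW R2: wait I4 write@16
I6 -> (22, 23, 26, 27)  // struct: MulU busy until I5 writes@21
I7 -> (28, 29, 32, 33)  // struct: MulU busy until I6 writes@27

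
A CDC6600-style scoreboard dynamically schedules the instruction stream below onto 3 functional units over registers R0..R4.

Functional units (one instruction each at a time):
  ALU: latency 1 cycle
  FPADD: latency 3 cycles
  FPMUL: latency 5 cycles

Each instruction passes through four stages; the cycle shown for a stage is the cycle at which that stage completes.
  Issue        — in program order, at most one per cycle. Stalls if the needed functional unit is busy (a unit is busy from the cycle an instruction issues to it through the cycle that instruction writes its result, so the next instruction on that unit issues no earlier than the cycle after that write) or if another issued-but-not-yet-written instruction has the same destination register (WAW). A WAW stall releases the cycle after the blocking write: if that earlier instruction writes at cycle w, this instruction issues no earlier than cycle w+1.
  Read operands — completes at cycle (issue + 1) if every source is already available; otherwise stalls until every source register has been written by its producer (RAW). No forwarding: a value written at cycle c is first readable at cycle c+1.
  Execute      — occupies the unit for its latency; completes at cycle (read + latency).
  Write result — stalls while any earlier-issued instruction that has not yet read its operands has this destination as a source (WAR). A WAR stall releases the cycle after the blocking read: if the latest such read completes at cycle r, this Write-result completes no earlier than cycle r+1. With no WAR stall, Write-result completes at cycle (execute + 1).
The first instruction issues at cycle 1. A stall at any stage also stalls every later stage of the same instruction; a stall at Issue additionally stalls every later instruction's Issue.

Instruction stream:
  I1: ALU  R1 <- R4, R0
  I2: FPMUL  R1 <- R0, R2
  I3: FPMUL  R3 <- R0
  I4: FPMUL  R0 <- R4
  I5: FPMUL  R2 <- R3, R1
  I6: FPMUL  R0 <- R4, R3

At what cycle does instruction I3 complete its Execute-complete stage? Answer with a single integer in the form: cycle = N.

cycle = 19

cycle 1: I1 dispatched to ALU
cycle 2: I1 operands ready
cycle 3: I1 complete
cycle 4: R1←I1
cycle 5: I2 dispatched to FPMUL
cycle 6: I2 operands ready
cycle 11: I2 complete
cycle 12: R1←I2
cycle 13: I3 dispatched to FPMUL
cycle 14: I3 operands ready
cycle 19: I3 complete
cycle 20: R3←I3
cycle 21: I4 dispatched to FPMUL
cycle 22: I4 operands ready
cycle 27: I4 complete
cycle 28: R0←I4
cycle 29: I5 dispatched to FPMUL
cycle 30: I5 operands ready
cycle 35: I5 complete
cycle 36: R2←I5
cycle 37: I6 dispatched to FPMUL
cycle 38: I6 operands ready
cycle 43: I6 complete
cycle 44: R0←I6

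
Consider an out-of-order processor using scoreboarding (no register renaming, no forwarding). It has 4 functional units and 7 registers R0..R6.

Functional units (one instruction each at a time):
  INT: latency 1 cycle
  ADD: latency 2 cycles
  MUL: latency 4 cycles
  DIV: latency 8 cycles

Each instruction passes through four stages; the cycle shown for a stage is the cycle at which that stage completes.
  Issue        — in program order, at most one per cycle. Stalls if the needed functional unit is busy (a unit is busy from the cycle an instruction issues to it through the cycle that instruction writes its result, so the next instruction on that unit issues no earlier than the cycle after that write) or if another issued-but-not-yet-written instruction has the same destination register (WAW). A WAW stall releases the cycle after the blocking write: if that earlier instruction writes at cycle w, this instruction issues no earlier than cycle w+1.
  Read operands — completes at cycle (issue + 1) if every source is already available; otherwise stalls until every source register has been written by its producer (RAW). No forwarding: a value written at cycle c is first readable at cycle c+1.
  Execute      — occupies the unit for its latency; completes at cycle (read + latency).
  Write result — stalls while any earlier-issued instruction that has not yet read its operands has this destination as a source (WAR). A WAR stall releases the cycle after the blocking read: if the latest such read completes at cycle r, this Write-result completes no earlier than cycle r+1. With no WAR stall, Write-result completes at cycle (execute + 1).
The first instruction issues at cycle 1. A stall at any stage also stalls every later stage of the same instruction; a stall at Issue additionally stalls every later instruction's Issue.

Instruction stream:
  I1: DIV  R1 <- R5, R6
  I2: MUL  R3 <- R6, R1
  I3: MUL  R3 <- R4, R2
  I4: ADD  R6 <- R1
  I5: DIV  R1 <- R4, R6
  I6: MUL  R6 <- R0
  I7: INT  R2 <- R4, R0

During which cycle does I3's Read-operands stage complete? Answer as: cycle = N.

cycle = 19

I1  is:1  ro:2  ex:10  wr:11
I2  is:2  ro:12  ex:16  wr:17  — RAW R1: wait I1 write@11
I3  is:18  ro:19  ex:23  wr:24  — struct: MUL busy until I2 writes@17
I4  is:19  ro:20  ex:22  wr:23
I5  is:20  ro:24  ex:32  wr:33  — RAW R6: wait I4 write@23
I6  is:25  ro:26  ex:30  wr:31  — struct: MUL busy until I3 writes@24
I7  is:26  ro:27  ex:28  wr:29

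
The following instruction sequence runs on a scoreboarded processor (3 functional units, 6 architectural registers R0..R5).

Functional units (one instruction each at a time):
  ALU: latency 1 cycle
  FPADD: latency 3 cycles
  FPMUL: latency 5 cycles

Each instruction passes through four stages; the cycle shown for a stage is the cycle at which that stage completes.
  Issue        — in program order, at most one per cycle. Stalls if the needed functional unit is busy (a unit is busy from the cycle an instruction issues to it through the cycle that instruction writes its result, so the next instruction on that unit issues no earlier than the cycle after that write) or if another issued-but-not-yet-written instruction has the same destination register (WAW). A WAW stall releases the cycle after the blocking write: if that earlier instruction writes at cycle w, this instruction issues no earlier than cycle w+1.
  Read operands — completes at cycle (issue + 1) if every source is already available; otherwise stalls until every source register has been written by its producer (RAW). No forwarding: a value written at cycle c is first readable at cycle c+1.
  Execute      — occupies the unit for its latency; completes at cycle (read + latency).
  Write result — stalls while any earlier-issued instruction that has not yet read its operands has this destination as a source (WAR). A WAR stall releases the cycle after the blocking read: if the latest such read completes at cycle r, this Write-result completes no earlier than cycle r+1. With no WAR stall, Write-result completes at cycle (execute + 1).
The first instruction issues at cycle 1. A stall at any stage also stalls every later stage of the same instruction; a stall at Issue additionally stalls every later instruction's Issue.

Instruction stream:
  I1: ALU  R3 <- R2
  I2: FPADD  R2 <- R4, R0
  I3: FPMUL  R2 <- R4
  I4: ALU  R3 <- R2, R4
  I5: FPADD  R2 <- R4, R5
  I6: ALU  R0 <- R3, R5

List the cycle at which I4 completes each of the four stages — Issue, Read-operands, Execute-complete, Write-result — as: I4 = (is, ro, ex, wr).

I1  is:1  ro:2  ex:3  wr:4
I2  is:2  ro:3  ex:6  wr:7
I3  is:8  ro:9  ex:14  wr:15  — WAW R2: wait I2 write@7
I4  is:9  ro:16  ex:17  wr:18  — RAW R2: wait I3 write@15
I5  is:16  ro:17  ex:20  wr:21  — WAW R2: wait I3 write@15
I6  is:19  ro:20  ex:21  wr:22  — struct: ALU busy until I4 writes@18

I4 = (9, 16, 17, 18)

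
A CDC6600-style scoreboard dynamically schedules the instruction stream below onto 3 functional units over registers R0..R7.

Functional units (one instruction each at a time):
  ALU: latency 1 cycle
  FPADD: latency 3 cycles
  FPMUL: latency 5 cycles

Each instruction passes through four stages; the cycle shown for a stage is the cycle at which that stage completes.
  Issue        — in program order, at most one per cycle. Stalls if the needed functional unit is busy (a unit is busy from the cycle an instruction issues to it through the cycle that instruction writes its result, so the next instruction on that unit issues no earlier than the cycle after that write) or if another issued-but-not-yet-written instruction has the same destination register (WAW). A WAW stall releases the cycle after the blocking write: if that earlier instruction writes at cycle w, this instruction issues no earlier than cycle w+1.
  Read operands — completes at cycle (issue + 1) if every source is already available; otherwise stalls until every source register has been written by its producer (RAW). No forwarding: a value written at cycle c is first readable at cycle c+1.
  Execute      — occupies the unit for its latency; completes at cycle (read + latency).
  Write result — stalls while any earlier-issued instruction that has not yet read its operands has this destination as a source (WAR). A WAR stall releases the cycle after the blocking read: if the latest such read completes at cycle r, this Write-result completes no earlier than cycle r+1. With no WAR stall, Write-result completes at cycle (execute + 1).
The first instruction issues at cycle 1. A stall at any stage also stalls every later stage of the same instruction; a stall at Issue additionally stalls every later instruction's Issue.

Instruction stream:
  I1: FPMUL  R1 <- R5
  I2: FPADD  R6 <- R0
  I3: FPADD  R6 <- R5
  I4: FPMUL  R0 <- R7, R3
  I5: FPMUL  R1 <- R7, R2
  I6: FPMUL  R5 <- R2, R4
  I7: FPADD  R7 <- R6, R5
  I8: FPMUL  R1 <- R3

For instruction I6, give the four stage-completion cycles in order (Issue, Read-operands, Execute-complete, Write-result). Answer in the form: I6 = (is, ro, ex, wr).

cycle 1: I1 issues→FPMUL
cycle 2: I1 reads, I2 issues→FPADD
cycle 3: I2 reads
cycle 6: I2 exec-done
cycle 7: I1 exec-done, I2 writes R6
cycle 8: I1 writes R1, I3 issues→FPADD
cycle 9: I3 reads, I4 issues→FPMUL
cycle 10: I4 reads
cycle 12: I3 exec-done
cycle 13: I3 writes R6
cycle 15: I4 exec-done
cycle 16: I4 writes R0
cycle 17: I5 issues→FPMUL
cycle 18: I5 reads
cycle 23: I5 exec-done
cycle 24: I5 writes R1
cycle 25: I6 issues→FPMUL
cycle 26: I6 reads, I7 issues→FPADD
cycle 31: I6 exec-done
cycle 32: I6 writes R5
cycle 33: I7 reads, I8 issues→FPMUL
cycle 34: I8 reads
cycle 36: I7 exec-done
cycle 37: I7 writes R7
cycle 39: I8 exec-done
cycle 40: I8 writes R1

I6 = (25, 26, 31, 32)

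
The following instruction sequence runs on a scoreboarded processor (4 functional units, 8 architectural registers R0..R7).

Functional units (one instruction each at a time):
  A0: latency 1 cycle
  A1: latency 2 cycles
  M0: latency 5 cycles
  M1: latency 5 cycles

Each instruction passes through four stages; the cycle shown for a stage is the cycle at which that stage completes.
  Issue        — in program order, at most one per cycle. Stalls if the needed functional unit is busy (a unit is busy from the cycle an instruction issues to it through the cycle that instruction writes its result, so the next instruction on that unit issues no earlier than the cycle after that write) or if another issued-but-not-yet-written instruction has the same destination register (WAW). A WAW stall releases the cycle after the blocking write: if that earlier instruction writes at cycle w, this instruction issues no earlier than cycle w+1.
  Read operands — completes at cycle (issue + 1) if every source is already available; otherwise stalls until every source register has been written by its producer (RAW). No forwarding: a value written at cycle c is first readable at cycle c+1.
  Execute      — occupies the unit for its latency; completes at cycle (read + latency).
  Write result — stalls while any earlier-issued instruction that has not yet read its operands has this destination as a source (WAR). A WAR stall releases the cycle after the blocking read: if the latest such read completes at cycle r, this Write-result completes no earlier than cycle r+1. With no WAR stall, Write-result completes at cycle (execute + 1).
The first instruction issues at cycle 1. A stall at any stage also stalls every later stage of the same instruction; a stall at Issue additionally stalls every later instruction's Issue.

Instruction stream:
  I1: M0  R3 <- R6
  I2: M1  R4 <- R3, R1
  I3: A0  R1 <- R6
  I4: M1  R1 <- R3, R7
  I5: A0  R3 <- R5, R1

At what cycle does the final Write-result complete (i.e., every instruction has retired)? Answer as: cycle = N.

cycle = 26

I1 -> (1, 2, 7, 8)
I2 -> (2, 9, 14, 15)  // RAW R3: wait I1 write@8
I3 -> (3, 4, 5, 10)  // WAR R1: wait I2 read@9
I4 -> (16, 17, 22, 23)  // struct: M1 busy until I2 writes@15
I5 -> (17, 24, 25, 26)  // RAW R1: wait I4 write@23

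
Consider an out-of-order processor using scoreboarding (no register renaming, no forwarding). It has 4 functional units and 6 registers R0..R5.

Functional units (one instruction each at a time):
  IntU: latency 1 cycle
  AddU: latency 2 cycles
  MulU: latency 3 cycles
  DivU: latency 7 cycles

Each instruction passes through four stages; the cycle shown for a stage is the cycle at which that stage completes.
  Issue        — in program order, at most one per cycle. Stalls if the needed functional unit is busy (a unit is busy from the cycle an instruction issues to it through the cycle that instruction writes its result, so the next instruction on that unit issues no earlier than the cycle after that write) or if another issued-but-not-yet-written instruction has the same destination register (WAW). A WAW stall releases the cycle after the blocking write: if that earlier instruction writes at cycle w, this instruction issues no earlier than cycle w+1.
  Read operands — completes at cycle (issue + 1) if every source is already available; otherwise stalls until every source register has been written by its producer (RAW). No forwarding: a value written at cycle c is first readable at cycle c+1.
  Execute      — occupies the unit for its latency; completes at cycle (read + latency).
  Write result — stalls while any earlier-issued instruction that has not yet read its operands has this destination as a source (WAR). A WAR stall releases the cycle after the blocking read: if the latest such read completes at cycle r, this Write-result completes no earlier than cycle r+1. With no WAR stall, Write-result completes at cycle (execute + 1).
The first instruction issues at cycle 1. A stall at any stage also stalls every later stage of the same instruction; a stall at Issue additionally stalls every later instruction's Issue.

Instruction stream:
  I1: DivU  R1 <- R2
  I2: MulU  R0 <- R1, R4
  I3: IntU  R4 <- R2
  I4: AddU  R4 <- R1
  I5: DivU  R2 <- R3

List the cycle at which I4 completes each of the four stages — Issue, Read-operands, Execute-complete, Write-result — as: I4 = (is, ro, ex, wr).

I4 = (13, 14, 16, 17)

1) issue 1, read 2, done 9, write 10
2) issue 2, read 11, done 14, write 15  <RAW R1: wait I1 write@10>
3) issue 3, read 4, done 5, write 12  <WAR R4: wait I2 read@11>
4) issue 13, read 14, done 16, write 17  <WAW R4: wait I3 write@12>
5) issue 14, read 15, done 22, write 23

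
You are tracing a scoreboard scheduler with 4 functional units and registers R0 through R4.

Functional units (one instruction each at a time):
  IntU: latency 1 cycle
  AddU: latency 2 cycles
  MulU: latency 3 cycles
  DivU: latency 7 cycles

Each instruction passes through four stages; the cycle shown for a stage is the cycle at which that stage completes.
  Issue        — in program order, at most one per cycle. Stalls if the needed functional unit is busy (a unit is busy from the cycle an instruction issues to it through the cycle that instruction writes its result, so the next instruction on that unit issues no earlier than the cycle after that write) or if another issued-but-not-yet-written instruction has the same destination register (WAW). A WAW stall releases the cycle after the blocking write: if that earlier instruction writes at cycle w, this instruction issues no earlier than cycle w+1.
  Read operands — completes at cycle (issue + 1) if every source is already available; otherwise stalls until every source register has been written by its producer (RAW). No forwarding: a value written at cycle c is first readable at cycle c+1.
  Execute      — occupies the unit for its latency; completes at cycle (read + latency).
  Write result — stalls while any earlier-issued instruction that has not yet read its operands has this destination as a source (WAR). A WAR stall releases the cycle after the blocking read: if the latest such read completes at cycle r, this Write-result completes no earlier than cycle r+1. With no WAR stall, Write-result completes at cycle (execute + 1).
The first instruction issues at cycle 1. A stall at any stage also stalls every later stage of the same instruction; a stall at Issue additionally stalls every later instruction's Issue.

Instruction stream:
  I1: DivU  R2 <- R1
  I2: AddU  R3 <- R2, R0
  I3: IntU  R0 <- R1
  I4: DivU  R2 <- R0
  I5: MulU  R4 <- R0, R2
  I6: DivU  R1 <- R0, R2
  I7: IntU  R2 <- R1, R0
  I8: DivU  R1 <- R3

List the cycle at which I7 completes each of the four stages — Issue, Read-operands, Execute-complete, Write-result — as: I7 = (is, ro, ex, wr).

I7 = (23, 32, 33, 34)

[1] I1→DivU
[2] I1 RO | I2→AddU
[3] I3→IntU
[4] I3 RO
[5] I3 EX
[9] I1 EX
[10] I1 WR R2
[11] I2 RO | I4→DivU
[12] I3 WR R0 | I5→MulU
[13] I2 EX | I4 RO
[14] I2 WR R3
[20] I4 EX
[21] I4 WR R2
[22] I5 RO | I6→DivU
[23] I6 RO | I7→IntU
[25] I5 EX
[26] I5 WR R4
[30] I6 EX
[31] I6 WR R1
[32] I7 RO | I8→DivU
[33] I7 EX | I8 RO
[34] I7 WR R2
[40] I8 EX
[41] I8 WR R1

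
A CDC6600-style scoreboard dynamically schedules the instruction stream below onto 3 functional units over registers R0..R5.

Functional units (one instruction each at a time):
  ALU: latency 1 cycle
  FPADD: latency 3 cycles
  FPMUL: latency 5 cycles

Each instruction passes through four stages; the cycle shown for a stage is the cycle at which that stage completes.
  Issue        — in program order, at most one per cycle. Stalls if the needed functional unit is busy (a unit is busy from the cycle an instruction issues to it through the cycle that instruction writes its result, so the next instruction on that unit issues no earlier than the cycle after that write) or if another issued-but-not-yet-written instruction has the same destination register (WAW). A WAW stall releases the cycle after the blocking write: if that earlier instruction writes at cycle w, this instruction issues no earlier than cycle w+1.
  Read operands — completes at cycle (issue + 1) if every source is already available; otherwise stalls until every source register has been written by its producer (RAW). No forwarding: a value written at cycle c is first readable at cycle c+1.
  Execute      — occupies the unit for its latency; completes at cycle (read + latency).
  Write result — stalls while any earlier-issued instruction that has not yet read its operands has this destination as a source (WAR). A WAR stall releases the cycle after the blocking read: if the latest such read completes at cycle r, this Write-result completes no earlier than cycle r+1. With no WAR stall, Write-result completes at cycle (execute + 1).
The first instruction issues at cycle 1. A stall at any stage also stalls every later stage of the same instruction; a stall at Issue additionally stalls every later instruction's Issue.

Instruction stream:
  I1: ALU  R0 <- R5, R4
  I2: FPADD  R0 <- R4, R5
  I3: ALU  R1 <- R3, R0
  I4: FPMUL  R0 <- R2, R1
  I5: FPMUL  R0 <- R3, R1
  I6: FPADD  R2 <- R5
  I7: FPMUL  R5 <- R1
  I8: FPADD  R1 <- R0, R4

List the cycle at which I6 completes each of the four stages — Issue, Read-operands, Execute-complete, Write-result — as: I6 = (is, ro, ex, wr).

I6 = (22, 23, 26, 27)

[1] I1 issues→ALU
[2] I1 reads
[3] I1 exec-done
[4] I1 writes R0
[5] I2 issues→FPADD
[6] I2 reads; I3 issues→ALU
[9] I2 exec-done
[10] I2 writes R0
[11] I3 reads; I4 issues→FPMUL
[12] I3 exec-done
[13] I3 writes R1
[14] I4 reads
[19] I4 exec-done
[20] I4 writes R0
[21] I5 issues→FPMUL
[22] I5 reads; I6 issues→FPADD
[23] I6 reads
[26] I6 exec-done
[27] I5 exec-done; I6 writes R2
[28] I5 writes R0
[29] I7 issues→FPMUL
[30] I7 reads; I8 issues→FPADD
[31] I8 reads
[34] I8 exec-done
[35] I7 exec-done; I8 writes R1
[36] I7 writes R5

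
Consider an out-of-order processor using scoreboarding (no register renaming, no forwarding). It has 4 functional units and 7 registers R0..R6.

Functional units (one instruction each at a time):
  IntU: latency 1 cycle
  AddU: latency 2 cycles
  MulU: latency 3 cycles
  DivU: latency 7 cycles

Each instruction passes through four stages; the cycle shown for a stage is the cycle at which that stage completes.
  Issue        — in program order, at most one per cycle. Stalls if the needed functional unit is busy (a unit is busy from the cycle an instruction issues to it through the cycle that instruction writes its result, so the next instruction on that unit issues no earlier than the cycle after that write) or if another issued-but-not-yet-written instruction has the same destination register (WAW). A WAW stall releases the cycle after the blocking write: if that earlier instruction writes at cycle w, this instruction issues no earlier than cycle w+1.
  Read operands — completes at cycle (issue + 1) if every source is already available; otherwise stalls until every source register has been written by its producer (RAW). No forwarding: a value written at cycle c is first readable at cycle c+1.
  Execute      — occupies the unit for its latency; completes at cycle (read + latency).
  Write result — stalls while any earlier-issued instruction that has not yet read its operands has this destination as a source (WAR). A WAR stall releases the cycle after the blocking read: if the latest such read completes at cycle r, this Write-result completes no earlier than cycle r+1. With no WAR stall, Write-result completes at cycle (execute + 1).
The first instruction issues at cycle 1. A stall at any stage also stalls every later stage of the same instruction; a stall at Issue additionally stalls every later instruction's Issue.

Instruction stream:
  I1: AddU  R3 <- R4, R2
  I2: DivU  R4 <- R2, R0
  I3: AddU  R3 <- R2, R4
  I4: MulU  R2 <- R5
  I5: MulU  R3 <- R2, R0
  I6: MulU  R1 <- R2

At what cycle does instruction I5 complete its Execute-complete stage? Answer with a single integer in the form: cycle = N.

cycle = 20

[1] issue I1 (AddU)
[2] I1 read-ops · issue I2 (DivU)
[3] I2 read-ops
[4] I1 finished on AddU
[5] I1→R3
[6] issue I3 (AddU)
[7] issue I4 (MulU)
[8] I4 read-ops
[10] I2 finished on DivU
[11] I2→R4 · I4 finished on MulU
[12] I3 read-ops
[13] I4→R2
[14] I3 finished on AddU
[15] I3→R3
[16] issue I5 (MulU)
[17] I5 read-ops
[20] I5 finished on MulU
[21] I5→R3
[22] issue I6 (MulU)
[23] I6 read-ops
[26] I6 finished on MulU
[27] I6→R1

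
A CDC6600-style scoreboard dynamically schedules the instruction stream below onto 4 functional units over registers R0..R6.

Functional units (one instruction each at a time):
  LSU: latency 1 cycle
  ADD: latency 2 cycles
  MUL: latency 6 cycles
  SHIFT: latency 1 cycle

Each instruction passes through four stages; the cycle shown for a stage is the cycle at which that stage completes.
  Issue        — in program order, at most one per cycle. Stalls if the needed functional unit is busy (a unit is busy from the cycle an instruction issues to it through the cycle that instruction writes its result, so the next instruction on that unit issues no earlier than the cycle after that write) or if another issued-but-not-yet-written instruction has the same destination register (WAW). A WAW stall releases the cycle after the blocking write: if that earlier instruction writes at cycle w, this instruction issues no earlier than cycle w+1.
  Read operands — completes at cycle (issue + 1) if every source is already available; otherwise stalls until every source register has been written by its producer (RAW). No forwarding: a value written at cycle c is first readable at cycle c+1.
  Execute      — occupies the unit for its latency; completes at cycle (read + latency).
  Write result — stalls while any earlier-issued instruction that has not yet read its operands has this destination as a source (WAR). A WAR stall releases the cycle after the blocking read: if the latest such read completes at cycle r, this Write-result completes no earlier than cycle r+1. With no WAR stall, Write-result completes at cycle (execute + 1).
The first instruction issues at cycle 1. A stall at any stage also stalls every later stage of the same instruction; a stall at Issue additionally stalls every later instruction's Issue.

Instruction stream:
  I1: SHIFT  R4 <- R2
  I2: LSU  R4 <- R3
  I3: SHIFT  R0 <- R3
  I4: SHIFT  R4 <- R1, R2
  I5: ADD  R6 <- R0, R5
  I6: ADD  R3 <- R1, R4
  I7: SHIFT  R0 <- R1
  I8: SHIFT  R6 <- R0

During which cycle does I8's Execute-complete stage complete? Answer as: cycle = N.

cycle = 23

I1  is:1  ro:2  ex:3  wr:4
I2  is:5  ro:6  ex:7  wr:8  — WAW R4: wait I1 write@4
I3  is:6  ro:7  ex:8  wr:9
I4  is:10  ro:11  ex:12  wr:13  — struct: SHIFT busy until I3 writes@9
I5  is:11  ro:12  ex:14  wr:15
I6  is:16  ro:17  ex:19  wr:20  — struct: ADD busy until I5 writes@15
I7  is:17  ro:18  ex:19  wr:20
I8  is:21  ro:22  ex:23  wr:24  — struct: SHIFT busy until I7 writes@20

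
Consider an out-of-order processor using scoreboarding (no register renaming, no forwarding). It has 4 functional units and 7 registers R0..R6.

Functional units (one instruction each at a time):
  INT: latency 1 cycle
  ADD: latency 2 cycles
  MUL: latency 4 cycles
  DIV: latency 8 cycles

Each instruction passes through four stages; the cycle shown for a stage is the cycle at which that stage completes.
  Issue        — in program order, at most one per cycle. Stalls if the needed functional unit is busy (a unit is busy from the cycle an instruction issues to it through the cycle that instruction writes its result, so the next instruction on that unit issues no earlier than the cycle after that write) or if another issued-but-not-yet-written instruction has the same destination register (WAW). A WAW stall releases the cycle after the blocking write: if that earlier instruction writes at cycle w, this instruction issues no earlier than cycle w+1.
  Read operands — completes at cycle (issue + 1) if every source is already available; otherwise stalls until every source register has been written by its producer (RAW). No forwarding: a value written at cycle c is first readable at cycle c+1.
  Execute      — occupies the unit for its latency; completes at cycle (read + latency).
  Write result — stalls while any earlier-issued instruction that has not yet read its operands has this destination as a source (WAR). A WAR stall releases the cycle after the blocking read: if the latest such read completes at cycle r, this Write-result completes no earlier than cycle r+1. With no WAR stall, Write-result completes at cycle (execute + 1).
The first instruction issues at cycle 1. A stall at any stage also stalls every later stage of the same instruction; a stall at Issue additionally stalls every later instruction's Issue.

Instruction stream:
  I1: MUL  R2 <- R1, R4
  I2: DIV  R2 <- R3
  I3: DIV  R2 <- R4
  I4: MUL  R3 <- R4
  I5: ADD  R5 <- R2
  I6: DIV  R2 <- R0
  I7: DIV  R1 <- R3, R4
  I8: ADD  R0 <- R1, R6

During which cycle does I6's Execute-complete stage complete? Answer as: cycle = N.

I1 -> (1, 2, 6, 7)
I2 -> (8, 9, 17, 18)  // WAW R2: wait I1 write@7
I3 -> (19, 20, 28, 29)  // struct: DIV busy until I2 writes@18
I4 -> (20, 21, 25, 26)
I5 -> (21, 30, 32, 33)  // RAW R2: wait I3 write@29
I6 -> (30, 31, 39, 40)  // struct: DIV busy until I3 writes@29
I7 -> (41, 42, 50, 51)  // struct: DIV busy until I6 writes@40
I8 -> (42, 52, 54, 55)  // RAW R1: wait I7 write@51

cycle = 39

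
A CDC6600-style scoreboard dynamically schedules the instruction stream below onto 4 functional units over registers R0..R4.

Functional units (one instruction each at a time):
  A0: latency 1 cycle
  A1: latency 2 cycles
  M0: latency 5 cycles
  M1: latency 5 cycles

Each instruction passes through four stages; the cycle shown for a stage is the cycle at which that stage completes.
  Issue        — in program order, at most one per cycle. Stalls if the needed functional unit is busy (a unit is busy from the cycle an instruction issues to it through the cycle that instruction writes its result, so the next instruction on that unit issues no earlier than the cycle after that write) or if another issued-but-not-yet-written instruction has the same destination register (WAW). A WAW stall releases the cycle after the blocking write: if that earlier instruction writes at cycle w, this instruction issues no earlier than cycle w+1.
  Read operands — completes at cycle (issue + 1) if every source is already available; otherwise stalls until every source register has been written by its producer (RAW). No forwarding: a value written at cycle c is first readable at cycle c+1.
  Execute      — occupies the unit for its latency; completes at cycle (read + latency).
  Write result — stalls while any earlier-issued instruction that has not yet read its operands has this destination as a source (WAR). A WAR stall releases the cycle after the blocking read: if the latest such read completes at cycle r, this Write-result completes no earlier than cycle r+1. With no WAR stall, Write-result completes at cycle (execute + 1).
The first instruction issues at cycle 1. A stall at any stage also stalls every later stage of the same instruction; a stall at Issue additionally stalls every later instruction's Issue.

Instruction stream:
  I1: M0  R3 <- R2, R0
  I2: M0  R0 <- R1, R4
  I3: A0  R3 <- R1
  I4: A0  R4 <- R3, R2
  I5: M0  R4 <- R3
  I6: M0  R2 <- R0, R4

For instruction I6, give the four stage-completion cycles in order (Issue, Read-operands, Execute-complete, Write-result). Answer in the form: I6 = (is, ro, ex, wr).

t=1  I1 dispatched to M0
t=2  I1 operands ready
t=7  I1 complete
t=8  R3←I1
t=9  I2 dispatched to M0
t=10  I2 operands ready; I3 dispatched to A0
t=11  I3 operands ready
t=12  I3 complete
t=13  R3←I3
t=14  I4 dispatched to A0
t=15  I2 complete; I4 operands ready
t=16  R0←I2; I4 complete
t=17  R4←I4
t=18  I5 dispatched to M0
t=19  I5 operands ready
t=24  I5 complete
t=25  R4←I5
t=26  I6 dispatched to M0
t=27  I6 operands ready
t=32  I6 complete
t=33  R2←I6

I6 = (26, 27, 32, 33)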